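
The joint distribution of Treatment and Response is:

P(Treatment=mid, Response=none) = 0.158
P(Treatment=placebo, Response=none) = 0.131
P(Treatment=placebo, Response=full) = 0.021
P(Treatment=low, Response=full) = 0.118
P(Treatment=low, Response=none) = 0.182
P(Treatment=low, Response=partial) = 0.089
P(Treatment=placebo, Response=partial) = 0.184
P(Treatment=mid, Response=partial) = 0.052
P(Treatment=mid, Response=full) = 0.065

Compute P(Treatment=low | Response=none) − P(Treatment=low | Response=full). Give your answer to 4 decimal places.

P(Response=none) = 0.131 + 0.182 + 0.158 = 0.471; P(Treatment=low | Response=none) = 0.182/0.471 = 0.38641.
P(Response=full) = 0.021 + 0.118 + 0.065 = 0.204; P(Treatment=low | Response=full) = 0.118/0.204 = 0.57843.
Difference = -0.1920.

-0.1920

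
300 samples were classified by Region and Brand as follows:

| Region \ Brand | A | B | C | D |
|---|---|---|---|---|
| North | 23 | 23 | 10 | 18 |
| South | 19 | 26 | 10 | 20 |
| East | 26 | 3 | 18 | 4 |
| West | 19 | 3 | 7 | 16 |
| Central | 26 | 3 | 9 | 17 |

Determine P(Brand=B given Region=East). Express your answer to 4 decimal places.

Total with Region=East: 26 + 3 + 18 + 4 = 51.
P(Brand=B | Region=East) = 3/51 = 0.0588.

0.0588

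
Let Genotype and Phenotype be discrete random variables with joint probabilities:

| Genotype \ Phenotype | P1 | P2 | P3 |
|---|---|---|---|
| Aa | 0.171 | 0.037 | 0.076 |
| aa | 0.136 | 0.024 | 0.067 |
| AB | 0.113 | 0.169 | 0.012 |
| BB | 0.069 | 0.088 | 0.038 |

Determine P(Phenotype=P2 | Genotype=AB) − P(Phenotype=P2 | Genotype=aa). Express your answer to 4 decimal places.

P(Genotype=AB) = 0.113 + 0.169 + 0.012 = 0.294; P(Phenotype=P2 | Genotype=AB) = 0.169/0.294 = 0.57483.
P(Genotype=aa) = 0.136 + 0.024 + 0.067 = 0.227; P(Phenotype=P2 | Genotype=aa) = 0.024/0.227 = 0.10573.
Difference = 0.4691.

0.4691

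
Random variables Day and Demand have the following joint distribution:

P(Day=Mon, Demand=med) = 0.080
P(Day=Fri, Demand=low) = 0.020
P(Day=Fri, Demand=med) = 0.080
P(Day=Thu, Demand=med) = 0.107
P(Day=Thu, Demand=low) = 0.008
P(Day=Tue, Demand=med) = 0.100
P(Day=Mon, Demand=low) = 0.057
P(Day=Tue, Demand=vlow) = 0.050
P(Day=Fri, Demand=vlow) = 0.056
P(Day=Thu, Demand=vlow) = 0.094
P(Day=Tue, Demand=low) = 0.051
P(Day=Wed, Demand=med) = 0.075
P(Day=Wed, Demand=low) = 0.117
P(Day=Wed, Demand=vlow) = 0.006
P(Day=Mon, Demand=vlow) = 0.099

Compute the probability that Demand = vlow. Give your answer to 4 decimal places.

P(Demand=vlow) = 0.099 + 0.050 + 0.006 + 0.094 + 0.056 = 0.305.

0.3050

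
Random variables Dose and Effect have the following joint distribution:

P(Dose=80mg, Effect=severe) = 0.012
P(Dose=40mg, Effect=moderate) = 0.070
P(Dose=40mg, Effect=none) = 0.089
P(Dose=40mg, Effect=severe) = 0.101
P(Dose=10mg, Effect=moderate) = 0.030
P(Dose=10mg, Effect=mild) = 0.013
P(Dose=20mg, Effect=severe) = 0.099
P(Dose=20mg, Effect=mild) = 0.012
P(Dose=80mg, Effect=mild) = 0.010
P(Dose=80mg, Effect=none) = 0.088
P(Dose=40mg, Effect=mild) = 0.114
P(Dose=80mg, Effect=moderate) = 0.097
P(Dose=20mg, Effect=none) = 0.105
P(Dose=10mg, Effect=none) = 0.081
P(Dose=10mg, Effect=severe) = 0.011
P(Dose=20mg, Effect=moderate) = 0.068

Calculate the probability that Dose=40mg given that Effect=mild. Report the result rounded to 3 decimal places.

0.765

P(Effect=mild) = 0.013 + 0.012 + 0.114 + 0.010 = 0.149.
P(Dose=40mg | Effect=mild) = 0.114/0.149 = 0.765.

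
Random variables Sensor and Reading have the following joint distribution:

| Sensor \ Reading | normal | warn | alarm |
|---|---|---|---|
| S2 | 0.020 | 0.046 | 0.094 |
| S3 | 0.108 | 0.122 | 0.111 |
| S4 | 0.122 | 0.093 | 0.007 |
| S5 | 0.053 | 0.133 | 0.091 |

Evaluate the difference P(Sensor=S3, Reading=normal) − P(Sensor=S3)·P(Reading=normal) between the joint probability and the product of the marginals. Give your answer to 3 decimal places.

P(Sensor=S3) = 0.108 + 0.122 + 0.111 = 0.341.
P(Reading=normal) = 0.020 + 0.108 + 0.122 + 0.053 = 0.303.
P(Sensor=S3, Reading=normal) − P(Sensor=S3)P(Reading=normal) = 0.108 − 0.341×0.303 = 0.005.

0.005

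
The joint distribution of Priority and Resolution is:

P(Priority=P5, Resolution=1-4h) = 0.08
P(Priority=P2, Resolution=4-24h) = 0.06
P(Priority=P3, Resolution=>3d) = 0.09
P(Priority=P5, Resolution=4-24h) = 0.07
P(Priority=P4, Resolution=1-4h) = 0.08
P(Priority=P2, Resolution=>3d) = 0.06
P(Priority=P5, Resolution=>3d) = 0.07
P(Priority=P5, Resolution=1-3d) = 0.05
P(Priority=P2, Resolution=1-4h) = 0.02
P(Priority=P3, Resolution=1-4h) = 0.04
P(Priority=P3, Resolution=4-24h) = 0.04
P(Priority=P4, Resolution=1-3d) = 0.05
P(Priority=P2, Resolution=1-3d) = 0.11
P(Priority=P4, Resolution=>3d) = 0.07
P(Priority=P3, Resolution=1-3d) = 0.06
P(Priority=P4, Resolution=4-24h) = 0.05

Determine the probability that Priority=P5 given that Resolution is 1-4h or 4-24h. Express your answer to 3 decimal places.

P(Resolution=1-4h) = 0.02 + 0.04 + 0.08 + 0.08 = 0.22.
P(Resolution=4-24h) = 0.06 + 0.04 + 0.05 + 0.07 = 0.22.
P(Resolution ∈ {1-4h, 4-24h}) = 0.22 + 0.22 = 0.44; P(Priority=P5, Resolution ∈ {1-4h, 4-24h}) = 0.08 + 0.07 = 0.15.
P(Priority=P5 | Resolution ∈ {1-4h, 4-24h}) = 0.15/0.44 = 0.341.

0.341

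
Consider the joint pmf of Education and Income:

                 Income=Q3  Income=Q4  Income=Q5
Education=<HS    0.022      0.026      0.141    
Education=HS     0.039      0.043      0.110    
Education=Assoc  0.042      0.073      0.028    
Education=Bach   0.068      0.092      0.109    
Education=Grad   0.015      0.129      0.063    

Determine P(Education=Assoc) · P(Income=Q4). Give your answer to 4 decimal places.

P(Education=Assoc) = 0.042 + 0.073 + 0.028 = 0.143.
P(Income=Q4) = 0.026 + 0.043 + 0.073 + 0.092 + 0.129 = 0.363.
Product: 0.143 × 0.363 = 0.0519.

0.0519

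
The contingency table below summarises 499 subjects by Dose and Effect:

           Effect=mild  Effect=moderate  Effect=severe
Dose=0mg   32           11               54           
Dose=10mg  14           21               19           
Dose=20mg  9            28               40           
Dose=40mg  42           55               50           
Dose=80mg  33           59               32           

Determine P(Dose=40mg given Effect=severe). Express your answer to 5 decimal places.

Total with Effect=severe: 54 + 19 + 40 + 50 + 32 = 195.
P(Dose=40mg | Effect=severe) = 50/195 = 0.25641.

0.25641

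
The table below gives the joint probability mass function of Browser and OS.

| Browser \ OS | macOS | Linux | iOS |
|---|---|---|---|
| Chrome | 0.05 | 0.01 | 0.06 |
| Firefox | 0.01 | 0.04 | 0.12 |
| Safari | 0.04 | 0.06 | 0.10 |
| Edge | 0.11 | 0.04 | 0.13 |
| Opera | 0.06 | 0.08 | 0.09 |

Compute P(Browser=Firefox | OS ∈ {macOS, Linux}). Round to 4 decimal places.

P(OS=macOS) = 0.05 + 0.01 + 0.04 + 0.11 + 0.06 = 0.27.
P(OS=Linux) = 0.01 + 0.04 + 0.06 + 0.04 + 0.08 = 0.23.
P(OS ∈ {macOS, Linux}) = 0.27 + 0.23 = 0.50; P(Browser=Firefox, OS ∈ {macOS, Linux}) = 0.01 + 0.04 = 0.05.
P(Browser=Firefox | OS ∈ {macOS, Linux}) = 0.05/0.50 = 0.1000.

0.1000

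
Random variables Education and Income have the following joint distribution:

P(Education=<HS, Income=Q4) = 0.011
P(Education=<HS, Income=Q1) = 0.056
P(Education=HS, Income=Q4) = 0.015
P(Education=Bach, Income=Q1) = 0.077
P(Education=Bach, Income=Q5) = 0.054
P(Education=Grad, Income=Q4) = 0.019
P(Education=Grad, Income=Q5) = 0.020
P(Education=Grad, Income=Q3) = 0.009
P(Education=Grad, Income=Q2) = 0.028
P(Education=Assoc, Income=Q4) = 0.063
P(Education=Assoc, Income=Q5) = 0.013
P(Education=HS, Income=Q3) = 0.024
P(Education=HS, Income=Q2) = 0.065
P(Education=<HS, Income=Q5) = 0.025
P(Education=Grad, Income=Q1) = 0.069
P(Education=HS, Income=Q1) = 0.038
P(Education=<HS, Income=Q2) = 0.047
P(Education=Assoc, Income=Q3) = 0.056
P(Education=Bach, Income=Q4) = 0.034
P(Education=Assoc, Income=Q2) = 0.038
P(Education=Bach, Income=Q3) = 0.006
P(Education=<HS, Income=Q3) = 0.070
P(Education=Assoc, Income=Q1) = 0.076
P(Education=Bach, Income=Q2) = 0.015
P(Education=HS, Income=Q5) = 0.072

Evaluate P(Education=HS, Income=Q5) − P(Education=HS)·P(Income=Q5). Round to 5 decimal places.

0.03262

P(Education=HS) = 0.038 + 0.065 + 0.024 + 0.015 + 0.072 = 0.214.
P(Income=Q5) = 0.025 + 0.072 + 0.013 + 0.054 + 0.020 = 0.184.
P(Education=HS, Income=Q5) − P(Education=HS)P(Income=Q5) = 0.072 − 0.214×0.184 = 0.03262.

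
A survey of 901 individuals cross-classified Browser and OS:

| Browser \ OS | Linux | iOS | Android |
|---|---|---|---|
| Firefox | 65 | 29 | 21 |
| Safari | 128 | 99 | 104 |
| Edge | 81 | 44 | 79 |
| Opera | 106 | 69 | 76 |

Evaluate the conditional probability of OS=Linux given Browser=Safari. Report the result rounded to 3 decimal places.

0.387

Total with Browser=Safari: 128 + 99 + 104 = 331.
P(OS=Linux | Browser=Safari) = 128/331 = 0.387.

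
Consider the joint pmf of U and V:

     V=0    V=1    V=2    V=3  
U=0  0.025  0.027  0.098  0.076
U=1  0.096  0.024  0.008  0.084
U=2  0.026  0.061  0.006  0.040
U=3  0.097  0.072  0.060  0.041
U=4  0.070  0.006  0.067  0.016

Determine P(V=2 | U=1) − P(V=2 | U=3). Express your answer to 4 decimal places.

-0.1845

P(U=1) = 0.096 + 0.024 + 0.008 + 0.084 = 0.212; P(V=2 | U=1) = 0.008/0.212 = 0.03774.
P(U=3) = 0.097 + 0.072 + 0.060 + 0.041 = 0.270; P(V=2 | U=3) = 0.060/0.270 = 0.22222.
Difference = -0.1845.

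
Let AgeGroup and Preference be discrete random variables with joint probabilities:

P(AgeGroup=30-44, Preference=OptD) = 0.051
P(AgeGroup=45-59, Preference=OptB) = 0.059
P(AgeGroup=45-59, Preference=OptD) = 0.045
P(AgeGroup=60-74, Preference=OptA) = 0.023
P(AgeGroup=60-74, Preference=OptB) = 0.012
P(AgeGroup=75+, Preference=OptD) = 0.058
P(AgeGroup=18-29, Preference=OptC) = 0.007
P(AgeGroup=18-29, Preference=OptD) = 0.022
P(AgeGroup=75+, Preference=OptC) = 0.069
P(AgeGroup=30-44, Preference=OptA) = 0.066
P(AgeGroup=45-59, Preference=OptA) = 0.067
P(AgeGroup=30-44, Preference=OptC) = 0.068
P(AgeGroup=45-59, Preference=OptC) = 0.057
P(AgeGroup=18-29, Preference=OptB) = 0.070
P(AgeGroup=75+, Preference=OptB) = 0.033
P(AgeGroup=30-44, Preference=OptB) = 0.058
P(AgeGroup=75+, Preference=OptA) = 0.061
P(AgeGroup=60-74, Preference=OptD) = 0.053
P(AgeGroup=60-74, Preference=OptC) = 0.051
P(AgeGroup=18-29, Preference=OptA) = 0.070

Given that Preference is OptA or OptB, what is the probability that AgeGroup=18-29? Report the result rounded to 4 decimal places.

P(Preference=OptA) = 0.070 + 0.066 + 0.067 + 0.023 + 0.061 = 0.287.
P(Preference=OptB) = 0.070 + 0.058 + 0.059 + 0.012 + 0.033 = 0.232.
P(Preference ∈ {OptA, OptB}) = 0.287 + 0.232 = 0.519; P(AgeGroup=18-29, Preference ∈ {OptA, OptB}) = 0.070 + 0.070 = 0.140.
P(AgeGroup=18-29 | Preference ∈ {OptA, OptB}) = 0.140/0.519 = 0.2697.

0.2697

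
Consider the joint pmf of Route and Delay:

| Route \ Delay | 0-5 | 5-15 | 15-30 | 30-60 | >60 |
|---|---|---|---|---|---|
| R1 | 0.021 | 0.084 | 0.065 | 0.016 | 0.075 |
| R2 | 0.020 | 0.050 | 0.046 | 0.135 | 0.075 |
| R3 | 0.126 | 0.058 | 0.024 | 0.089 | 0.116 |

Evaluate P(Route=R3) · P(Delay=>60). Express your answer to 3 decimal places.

0.110

P(Route=R3) = 0.126 + 0.058 + 0.024 + 0.089 + 0.116 = 0.413.
P(Delay=>60) = 0.075 + 0.075 + 0.116 = 0.266.
Product: 0.413 × 0.266 = 0.110.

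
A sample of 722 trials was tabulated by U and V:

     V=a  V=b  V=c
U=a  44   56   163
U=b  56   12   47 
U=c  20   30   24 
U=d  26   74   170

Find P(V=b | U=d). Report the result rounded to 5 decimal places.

Total with U=d: 26 + 74 + 170 = 270.
P(V=b | U=d) = 74/270 = 0.27407.

0.27407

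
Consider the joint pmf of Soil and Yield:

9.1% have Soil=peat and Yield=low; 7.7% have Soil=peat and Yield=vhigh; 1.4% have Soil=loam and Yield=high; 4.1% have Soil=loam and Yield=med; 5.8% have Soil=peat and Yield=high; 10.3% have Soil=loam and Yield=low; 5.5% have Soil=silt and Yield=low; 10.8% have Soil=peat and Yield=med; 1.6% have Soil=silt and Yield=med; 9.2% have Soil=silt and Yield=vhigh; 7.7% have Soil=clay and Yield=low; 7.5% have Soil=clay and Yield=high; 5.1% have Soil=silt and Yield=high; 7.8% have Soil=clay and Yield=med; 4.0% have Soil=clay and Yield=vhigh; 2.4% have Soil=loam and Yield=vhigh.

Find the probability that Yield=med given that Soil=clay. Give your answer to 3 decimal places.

0.289

P(Soil=clay) = 0.077 + 0.078 + 0.075 + 0.040 = 0.270.
P(Yield=med | Soil=clay) = 0.078/0.270 = 0.289.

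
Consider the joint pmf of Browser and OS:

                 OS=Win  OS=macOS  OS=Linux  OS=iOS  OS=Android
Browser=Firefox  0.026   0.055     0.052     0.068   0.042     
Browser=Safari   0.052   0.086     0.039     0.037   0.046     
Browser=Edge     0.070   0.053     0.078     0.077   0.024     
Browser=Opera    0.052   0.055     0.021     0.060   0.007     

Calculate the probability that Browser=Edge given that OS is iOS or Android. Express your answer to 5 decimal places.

P(OS=iOS) = 0.068 + 0.037 + 0.077 + 0.060 = 0.242.
P(OS=Android) = 0.042 + 0.046 + 0.024 + 0.007 = 0.119.
P(OS ∈ {iOS, Android}) = 0.242 + 0.119 = 0.361; P(Browser=Edge, OS ∈ {iOS, Android}) = 0.077 + 0.024 = 0.101.
P(Browser=Edge | OS ∈ {iOS, Android}) = 0.101/0.361 = 0.27978.

0.27978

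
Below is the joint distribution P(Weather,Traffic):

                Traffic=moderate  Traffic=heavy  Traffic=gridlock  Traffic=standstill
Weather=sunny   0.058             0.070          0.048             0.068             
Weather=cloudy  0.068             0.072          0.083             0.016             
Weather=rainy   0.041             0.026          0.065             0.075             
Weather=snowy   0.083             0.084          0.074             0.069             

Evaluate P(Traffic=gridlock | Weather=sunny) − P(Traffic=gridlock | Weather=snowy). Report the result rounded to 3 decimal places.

P(Weather=sunny) = 0.058 + 0.070 + 0.048 + 0.068 = 0.244; P(Traffic=gridlock | Weather=sunny) = 0.048/0.244 = 0.1967.
P(Weather=snowy) = 0.083 + 0.084 + 0.074 + 0.069 = 0.310; P(Traffic=gridlock | Weather=snowy) = 0.074/0.310 = 0.2387.
Difference = -0.042.

-0.042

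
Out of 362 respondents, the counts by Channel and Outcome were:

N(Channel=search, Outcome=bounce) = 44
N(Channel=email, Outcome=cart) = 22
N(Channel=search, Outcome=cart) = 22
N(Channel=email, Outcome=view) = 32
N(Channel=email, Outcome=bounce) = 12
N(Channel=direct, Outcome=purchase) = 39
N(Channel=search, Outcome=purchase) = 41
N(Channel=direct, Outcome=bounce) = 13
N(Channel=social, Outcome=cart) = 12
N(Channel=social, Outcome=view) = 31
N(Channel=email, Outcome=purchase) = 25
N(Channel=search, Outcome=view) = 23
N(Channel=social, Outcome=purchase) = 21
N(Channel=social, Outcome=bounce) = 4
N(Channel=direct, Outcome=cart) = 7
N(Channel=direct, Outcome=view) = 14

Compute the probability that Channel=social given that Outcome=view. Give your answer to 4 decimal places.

0.3100

Total with Outcome=view: 32 + 23 + 31 + 14 = 100.
P(Channel=social | Outcome=view) = 31/100 = 0.3100.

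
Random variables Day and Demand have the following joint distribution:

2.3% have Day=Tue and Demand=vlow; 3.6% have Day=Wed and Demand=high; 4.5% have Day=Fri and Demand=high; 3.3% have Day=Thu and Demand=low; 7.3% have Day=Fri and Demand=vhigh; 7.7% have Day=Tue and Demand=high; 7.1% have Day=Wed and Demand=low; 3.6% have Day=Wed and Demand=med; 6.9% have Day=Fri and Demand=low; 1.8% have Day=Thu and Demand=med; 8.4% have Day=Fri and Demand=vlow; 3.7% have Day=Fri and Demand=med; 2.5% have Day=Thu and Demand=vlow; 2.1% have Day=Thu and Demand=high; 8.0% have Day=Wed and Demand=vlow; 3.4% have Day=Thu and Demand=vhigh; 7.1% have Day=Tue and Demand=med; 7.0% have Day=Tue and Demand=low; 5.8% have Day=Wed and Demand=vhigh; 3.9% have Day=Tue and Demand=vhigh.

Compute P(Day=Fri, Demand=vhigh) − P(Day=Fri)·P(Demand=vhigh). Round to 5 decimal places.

P(Day=Fri) = 0.084 + 0.069 + 0.037 + 0.045 + 0.073 = 0.308.
P(Demand=vhigh) = 0.039 + 0.058 + 0.034 + 0.073 = 0.204.
P(Day=Fri, Demand=vhigh) − P(Day=Fri)P(Demand=vhigh) = 0.073 − 0.308×0.204 = 0.01017.

0.01017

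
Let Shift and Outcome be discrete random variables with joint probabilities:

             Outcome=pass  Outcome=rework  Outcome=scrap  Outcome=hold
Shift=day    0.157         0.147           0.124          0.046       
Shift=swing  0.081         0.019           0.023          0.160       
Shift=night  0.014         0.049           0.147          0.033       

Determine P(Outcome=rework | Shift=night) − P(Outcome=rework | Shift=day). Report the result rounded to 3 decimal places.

P(Shift=night) = 0.014 + 0.049 + 0.147 + 0.033 = 0.243; P(Outcome=rework | Shift=night) = 0.049/0.243 = 0.2016.
P(Shift=day) = 0.157 + 0.147 + 0.124 + 0.046 = 0.474; P(Outcome=rework | Shift=day) = 0.147/0.474 = 0.3101.
Difference = -0.108.

-0.108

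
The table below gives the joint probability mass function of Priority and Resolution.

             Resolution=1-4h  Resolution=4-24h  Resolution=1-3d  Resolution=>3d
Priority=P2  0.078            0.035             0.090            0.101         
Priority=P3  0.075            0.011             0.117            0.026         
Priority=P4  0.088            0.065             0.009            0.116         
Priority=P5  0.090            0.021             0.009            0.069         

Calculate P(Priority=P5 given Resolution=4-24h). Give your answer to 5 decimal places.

P(Resolution=4-24h) = 0.035 + 0.011 + 0.065 + 0.021 = 0.132.
P(Priority=P5 | Resolution=4-24h) = 0.021/0.132 = 0.15909.

0.15909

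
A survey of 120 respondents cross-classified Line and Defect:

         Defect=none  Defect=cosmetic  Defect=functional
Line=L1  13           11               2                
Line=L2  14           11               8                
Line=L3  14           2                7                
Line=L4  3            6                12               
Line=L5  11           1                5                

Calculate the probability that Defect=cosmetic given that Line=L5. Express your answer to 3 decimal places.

0.059

Total with Line=L5: 11 + 1 + 5 = 17.
P(Defect=cosmetic | Line=L5) = 1/17 = 0.059.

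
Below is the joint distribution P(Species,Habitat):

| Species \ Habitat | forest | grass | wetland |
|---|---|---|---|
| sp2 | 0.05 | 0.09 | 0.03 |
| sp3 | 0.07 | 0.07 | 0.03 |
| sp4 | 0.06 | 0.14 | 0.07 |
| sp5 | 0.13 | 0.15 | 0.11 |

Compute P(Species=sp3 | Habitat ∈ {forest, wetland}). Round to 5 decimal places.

0.18182

P(Habitat=forest) = 0.05 + 0.07 + 0.06 + 0.13 = 0.31.
P(Habitat=wetland) = 0.03 + 0.03 + 0.07 + 0.11 = 0.24.
P(Habitat ∈ {forest, wetland}) = 0.31 + 0.24 = 0.55; P(Species=sp3, Habitat ∈ {forest, wetland}) = 0.07 + 0.03 = 0.10.
P(Species=sp3 | Habitat ∈ {forest, wetland}) = 0.10/0.55 = 0.18182.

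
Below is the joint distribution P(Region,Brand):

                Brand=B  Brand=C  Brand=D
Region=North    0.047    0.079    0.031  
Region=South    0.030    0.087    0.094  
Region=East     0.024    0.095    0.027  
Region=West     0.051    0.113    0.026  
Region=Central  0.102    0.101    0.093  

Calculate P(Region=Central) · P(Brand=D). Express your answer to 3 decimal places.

P(Region=Central) = 0.102 + 0.101 + 0.093 = 0.296.
P(Brand=D) = 0.031 + 0.094 + 0.027 + 0.026 + 0.093 = 0.271.
Product: 0.296 × 0.271 = 0.080.

0.080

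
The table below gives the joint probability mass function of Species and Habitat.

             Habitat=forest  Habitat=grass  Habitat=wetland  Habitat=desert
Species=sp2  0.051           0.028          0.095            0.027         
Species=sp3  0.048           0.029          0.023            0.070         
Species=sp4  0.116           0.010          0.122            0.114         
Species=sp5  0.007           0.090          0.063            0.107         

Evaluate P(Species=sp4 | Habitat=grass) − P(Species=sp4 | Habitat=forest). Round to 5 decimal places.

P(Habitat=grass) = 0.028 + 0.029 + 0.010 + 0.090 = 0.157; P(Species=sp4 | Habitat=grass) = 0.010/0.157 = 0.063694.
P(Habitat=forest) = 0.051 + 0.048 + 0.116 + 0.007 = 0.222; P(Species=sp4 | Habitat=forest) = 0.116/0.222 = 0.522523.
Difference = -0.45883.

-0.45883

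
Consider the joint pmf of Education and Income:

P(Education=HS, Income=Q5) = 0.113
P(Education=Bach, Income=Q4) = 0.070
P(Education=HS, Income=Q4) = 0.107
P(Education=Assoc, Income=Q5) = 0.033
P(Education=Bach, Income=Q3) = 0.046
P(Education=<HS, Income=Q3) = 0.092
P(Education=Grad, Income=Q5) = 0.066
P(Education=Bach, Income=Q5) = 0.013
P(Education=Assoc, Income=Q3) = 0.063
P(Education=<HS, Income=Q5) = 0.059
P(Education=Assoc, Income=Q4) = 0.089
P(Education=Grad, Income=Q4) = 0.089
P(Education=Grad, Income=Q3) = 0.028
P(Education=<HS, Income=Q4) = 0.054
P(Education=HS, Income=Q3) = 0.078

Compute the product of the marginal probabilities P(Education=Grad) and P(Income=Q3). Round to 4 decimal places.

P(Education=Grad) = 0.028 + 0.089 + 0.066 = 0.183.
P(Income=Q3) = 0.092 + 0.078 + 0.063 + 0.046 + 0.028 = 0.307.
Product: 0.183 × 0.307 = 0.0562.

0.0562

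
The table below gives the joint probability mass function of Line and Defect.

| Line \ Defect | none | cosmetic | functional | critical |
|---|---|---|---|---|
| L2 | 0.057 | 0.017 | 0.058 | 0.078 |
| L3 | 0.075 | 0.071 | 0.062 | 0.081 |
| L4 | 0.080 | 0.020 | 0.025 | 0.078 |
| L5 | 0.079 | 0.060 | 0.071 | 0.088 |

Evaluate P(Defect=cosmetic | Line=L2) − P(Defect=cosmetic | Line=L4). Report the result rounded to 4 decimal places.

-0.0176

P(Line=L2) = 0.057 + 0.017 + 0.058 + 0.078 = 0.210; P(Defect=cosmetic | Line=L2) = 0.017/0.210 = 0.08095.
P(Line=L4) = 0.080 + 0.020 + 0.025 + 0.078 = 0.203; P(Defect=cosmetic | Line=L4) = 0.020/0.203 = 0.09852.
Difference = -0.0176.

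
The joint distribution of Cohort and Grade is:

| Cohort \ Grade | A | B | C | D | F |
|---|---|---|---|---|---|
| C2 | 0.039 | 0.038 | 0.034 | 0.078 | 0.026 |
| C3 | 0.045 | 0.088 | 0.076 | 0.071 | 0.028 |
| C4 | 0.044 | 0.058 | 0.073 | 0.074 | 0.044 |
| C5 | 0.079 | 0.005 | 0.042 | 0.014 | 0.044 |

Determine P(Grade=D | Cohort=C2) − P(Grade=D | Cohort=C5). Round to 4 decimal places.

P(Cohort=C2) = 0.039 + 0.038 + 0.034 + 0.078 + 0.026 = 0.215; P(Grade=D | Cohort=C2) = 0.078/0.215 = 0.36279.
P(Cohort=C5) = 0.079 + 0.005 + 0.042 + 0.014 + 0.044 = 0.184; P(Grade=D | Cohort=C5) = 0.014/0.184 = 0.07609.
Difference = 0.2867.

0.2867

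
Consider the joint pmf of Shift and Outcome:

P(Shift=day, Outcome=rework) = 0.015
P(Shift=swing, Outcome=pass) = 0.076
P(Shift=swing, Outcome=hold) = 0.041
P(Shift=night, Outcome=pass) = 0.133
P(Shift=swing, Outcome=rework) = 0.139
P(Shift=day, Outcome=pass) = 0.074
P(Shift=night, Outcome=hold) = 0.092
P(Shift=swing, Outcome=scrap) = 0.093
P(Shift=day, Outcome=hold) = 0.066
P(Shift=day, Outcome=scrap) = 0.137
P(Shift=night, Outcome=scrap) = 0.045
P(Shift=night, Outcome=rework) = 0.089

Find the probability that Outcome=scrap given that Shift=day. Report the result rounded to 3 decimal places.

P(Shift=day) = 0.074 + 0.015 + 0.137 + 0.066 = 0.292.
P(Outcome=scrap | Shift=day) = 0.137/0.292 = 0.469.

0.469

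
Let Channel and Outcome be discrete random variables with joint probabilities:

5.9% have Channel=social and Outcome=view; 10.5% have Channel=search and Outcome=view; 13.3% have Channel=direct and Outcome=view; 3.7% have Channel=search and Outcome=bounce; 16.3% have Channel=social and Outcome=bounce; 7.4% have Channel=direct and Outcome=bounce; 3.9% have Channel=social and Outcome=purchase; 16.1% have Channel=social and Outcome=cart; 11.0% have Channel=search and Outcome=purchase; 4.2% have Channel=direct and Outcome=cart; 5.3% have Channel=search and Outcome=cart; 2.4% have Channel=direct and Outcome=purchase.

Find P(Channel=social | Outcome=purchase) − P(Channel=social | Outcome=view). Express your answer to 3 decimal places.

0.027

P(Outcome=purchase) = 0.110 + 0.039 + 0.024 = 0.173; P(Channel=social | Outcome=purchase) = 0.039/0.173 = 0.2254.
P(Outcome=view) = 0.105 + 0.059 + 0.133 = 0.297; P(Channel=social | Outcome=view) = 0.059/0.297 = 0.1987.
Difference = 0.027.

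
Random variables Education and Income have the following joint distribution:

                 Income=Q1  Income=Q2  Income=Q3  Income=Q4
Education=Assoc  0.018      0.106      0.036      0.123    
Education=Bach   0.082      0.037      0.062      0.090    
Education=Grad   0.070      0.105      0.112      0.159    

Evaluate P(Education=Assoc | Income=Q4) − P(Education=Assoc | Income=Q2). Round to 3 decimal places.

-0.097

P(Income=Q4) = 0.123 + 0.090 + 0.159 = 0.372; P(Education=Assoc | Income=Q4) = 0.123/0.372 = 0.3306.
P(Income=Q2) = 0.106 + 0.037 + 0.105 = 0.248; P(Education=Assoc | Income=Q2) = 0.106/0.248 = 0.4274.
Difference = -0.097.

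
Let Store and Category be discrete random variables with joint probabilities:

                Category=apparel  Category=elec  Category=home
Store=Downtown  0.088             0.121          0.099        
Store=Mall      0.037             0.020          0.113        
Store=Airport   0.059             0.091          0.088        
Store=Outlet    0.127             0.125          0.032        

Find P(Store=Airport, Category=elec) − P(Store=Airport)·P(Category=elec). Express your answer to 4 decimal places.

0.0060

P(Store=Airport) = 0.059 + 0.091 + 0.088 = 0.238.
P(Category=elec) = 0.121 + 0.020 + 0.091 + 0.125 = 0.357.
P(Store=Airport, Category=elec) − P(Store=Airport)P(Category=elec) = 0.091 − 0.238×0.357 = 0.0060.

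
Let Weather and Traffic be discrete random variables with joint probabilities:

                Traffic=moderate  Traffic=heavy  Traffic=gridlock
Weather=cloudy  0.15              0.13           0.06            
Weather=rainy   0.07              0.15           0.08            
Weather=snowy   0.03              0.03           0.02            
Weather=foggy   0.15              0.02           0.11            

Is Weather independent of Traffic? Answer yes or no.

no

P(Weather=foggy) = 0.28 and P(Traffic=heavy) = 0.33, so their product is 0.0924, but P(Weather=foggy, Traffic=heavy) = 0.02. Since these differ, Weather and Traffic are not independent.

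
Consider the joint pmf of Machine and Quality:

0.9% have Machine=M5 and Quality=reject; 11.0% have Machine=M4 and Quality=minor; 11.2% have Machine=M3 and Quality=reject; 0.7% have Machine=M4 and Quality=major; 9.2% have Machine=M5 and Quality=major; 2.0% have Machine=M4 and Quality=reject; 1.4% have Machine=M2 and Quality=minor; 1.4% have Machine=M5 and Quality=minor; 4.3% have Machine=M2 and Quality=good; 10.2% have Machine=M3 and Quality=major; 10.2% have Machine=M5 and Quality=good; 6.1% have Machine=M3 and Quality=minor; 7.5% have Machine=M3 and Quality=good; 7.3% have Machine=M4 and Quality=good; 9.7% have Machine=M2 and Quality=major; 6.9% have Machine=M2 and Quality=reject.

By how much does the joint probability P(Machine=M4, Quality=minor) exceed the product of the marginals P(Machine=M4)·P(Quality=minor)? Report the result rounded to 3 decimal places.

P(Machine=M4) = 0.073 + 0.110 + 0.007 + 0.020 = 0.210.
P(Quality=minor) = 0.014 + 0.061 + 0.110 + 0.014 = 0.199.
P(Machine=M4, Quality=minor) − P(Machine=M4)P(Quality=minor) = 0.110 − 0.210×0.199 = 0.068.

0.068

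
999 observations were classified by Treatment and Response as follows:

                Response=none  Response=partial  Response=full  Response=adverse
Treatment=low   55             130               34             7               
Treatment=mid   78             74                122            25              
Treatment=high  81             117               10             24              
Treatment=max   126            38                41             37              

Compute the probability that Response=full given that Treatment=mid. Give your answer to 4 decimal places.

Total with Treatment=mid: 78 + 74 + 122 + 25 = 299.
P(Response=full | Treatment=mid) = 122/299 = 0.4080.

0.4080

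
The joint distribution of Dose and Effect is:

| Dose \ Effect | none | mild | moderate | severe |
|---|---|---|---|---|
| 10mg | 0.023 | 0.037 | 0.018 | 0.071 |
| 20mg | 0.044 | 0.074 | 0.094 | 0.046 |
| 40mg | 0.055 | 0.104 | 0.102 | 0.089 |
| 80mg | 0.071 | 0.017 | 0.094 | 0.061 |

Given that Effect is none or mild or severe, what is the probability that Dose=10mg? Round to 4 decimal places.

0.1893

P(Effect=none) = 0.023 + 0.044 + 0.055 + 0.071 = 0.193.
P(Effect=mild) = 0.037 + 0.074 + 0.104 + 0.017 = 0.232.
P(Effect=severe) = 0.071 + 0.046 + 0.089 + 0.061 = 0.267.
P(Effect ∈ {none, mild, severe}) = 0.193 + 0.232 + 0.267 = 0.692; P(Dose=10mg, Effect ∈ {none, mild, severe}) = 0.023 + 0.037 + 0.071 = 0.131.
P(Dose=10mg | Effect ∈ {none, mild, severe}) = 0.131/0.692 = 0.1893.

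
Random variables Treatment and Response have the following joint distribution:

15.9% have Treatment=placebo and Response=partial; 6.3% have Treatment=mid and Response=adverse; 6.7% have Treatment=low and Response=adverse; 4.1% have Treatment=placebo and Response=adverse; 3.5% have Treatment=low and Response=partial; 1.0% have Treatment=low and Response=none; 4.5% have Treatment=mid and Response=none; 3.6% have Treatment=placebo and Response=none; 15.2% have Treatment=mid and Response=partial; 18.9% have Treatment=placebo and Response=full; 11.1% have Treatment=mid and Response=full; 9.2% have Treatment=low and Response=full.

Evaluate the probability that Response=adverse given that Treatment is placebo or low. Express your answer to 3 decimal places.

0.172

P(Treatment=placebo) = 0.036 + 0.159 + 0.189 + 0.041 = 0.425.
P(Treatment=low) = 0.010 + 0.035 + 0.092 + 0.067 = 0.204.
P(Treatment ∈ {placebo, low}) = 0.425 + 0.204 = 0.629; P(Response=adverse, Treatment ∈ {placebo, low}) = 0.041 + 0.067 = 0.108.
P(Response=adverse | Treatment ∈ {placebo, low}) = 0.108/0.629 = 0.172.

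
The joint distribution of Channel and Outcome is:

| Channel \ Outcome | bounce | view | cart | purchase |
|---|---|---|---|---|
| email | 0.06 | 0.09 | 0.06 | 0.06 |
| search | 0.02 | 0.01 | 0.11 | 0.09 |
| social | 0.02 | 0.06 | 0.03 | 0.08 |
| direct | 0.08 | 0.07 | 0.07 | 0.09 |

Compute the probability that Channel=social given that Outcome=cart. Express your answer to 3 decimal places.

P(Outcome=cart) = 0.06 + 0.11 + 0.03 + 0.07 = 0.27.
P(Channel=social | Outcome=cart) = 0.03/0.27 = 0.111.

0.111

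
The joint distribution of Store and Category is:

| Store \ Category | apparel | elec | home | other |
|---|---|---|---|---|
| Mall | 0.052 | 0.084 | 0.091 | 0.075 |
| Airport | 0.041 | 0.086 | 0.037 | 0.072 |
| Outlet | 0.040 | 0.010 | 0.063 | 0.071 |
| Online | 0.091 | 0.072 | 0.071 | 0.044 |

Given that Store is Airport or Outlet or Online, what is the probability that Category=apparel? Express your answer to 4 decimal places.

0.2464

P(Store=Airport) = 0.041 + 0.086 + 0.037 + 0.072 = 0.236.
P(Store=Outlet) = 0.040 + 0.010 + 0.063 + 0.071 = 0.184.
P(Store=Online) = 0.091 + 0.072 + 0.071 + 0.044 = 0.278.
P(Store ∈ {Airport, Outlet, Online}) = 0.236 + 0.184 + 0.278 = 0.698; P(Category=apparel, Store ∈ {Airport, Outlet, Online}) = 0.041 + 0.040 + 0.091 = 0.172.
P(Category=apparel | Store ∈ {Airport, Outlet, Online}) = 0.172/0.698 = 0.2464.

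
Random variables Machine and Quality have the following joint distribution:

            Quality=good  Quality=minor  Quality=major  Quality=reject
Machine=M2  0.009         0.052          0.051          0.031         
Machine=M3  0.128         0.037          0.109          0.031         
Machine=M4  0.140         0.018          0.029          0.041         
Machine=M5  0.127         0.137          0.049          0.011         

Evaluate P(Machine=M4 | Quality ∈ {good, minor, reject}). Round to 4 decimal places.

P(Quality=good) = 0.009 + 0.128 + 0.140 + 0.127 = 0.404.
P(Quality=minor) = 0.052 + 0.037 + 0.018 + 0.137 = 0.244.
P(Quality=reject) = 0.031 + 0.031 + 0.041 + 0.011 = 0.114.
P(Quality ∈ {good, minor, reject}) = 0.404 + 0.244 + 0.114 = 0.762; P(Machine=M4, Quality ∈ {good, minor, reject}) = 0.140 + 0.018 + 0.041 = 0.199.
P(Machine=M4 | Quality ∈ {good, minor, reject}) = 0.199/0.762 = 0.2612.

0.2612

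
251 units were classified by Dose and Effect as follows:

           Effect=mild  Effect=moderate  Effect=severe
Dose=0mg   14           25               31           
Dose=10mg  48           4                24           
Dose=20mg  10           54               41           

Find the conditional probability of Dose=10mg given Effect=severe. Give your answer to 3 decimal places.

0.250

Total with Effect=severe: 31 + 24 + 41 = 96.
P(Dose=10mg | Effect=severe) = 24/96 = 0.250.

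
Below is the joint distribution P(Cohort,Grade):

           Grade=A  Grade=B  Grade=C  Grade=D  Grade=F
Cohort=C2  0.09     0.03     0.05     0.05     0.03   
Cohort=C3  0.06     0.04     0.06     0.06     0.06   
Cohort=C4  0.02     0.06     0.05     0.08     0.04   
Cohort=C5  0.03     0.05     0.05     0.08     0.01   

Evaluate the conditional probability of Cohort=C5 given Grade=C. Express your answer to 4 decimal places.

P(Grade=C) = 0.05 + 0.06 + 0.05 + 0.05 = 0.21.
P(Cohort=C5 | Grade=C) = 0.05/0.21 = 0.2381.

0.2381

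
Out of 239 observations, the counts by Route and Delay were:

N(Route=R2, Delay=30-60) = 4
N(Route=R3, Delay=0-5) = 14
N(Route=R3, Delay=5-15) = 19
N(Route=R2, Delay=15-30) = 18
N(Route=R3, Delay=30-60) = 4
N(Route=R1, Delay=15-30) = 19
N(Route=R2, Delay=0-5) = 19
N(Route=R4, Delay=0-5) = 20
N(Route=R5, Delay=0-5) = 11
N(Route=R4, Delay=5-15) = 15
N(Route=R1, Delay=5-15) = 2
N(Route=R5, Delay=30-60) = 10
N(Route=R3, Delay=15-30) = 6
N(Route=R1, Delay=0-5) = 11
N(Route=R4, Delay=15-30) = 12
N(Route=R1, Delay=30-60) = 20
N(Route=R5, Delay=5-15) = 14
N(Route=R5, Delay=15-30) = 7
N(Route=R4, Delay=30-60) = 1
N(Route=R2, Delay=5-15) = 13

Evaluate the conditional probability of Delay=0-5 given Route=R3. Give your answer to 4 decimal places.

0.3256

Total with Route=R3: 14 + 19 + 6 + 4 = 43.
P(Delay=0-5 | Route=R3) = 14/43 = 0.3256.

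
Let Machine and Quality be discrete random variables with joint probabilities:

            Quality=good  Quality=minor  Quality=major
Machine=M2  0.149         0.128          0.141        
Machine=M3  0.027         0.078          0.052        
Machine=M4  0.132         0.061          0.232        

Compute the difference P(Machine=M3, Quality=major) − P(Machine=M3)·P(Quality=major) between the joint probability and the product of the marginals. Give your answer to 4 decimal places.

P(Machine=M3) = 0.027 + 0.078 + 0.052 = 0.157.
P(Quality=major) = 0.141 + 0.052 + 0.232 = 0.425.
P(Machine=M3, Quality=major) − P(Machine=M3)P(Quality=major) = 0.052 − 0.157×0.425 = -0.0147.

-0.0147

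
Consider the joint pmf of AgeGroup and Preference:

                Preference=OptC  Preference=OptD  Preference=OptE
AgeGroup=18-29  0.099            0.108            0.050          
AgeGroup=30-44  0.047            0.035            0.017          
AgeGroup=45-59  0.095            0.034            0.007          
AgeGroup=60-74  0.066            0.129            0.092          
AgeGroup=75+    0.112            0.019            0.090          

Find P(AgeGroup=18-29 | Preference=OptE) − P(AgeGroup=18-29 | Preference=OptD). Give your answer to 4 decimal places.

P(Preference=OptE) = 0.050 + 0.017 + 0.007 + 0.092 + 0.090 = 0.256; P(AgeGroup=18-29 | Preference=OptE) = 0.050/0.256 = 0.19531.
P(Preference=OptD) = 0.108 + 0.035 + 0.034 + 0.129 + 0.019 = 0.325; P(AgeGroup=18-29 | Preference=OptD) = 0.108/0.325 = 0.33231.
Difference = -0.1370.

-0.1370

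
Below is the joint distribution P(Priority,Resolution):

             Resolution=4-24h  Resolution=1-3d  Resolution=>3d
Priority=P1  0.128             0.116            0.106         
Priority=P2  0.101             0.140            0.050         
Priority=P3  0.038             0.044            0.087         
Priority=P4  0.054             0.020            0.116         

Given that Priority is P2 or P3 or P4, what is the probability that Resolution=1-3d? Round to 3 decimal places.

P(Priority=P2) = 0.101 + 0.140 + 0.050 = 0.291.
P(Priority=P3) = 0.038 + 0.044 + 0.087 = 0.169.
P(Priority=P4) = 0.054 + 0.020 + 0.116 = 0.190.
P(Priority ∈ {P2, P3, P4}) = 0.291 + 0.169 + 0.190 = 0.650; P(Resolution=1-3d, Priority ∈ {P2, P3, P4}) = 0.140 + 0.044 + 0.020 = 0.204.
P(Resolution=1-3d | Priority ∈ {P2, P3, P4}) = 0.204/0.650 = 0.314.

0.314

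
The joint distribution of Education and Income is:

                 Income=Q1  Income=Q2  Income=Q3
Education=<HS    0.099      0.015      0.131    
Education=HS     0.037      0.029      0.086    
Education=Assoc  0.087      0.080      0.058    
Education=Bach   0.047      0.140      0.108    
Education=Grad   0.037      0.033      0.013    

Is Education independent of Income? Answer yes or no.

P(Education=<HS) = 0.245 and P(Income=Q2) = 0.297, so their product is 0.07277, but P(Education=<HS, Income=Q2) = 0.015. Since these differ, Education and Income are not independent.

no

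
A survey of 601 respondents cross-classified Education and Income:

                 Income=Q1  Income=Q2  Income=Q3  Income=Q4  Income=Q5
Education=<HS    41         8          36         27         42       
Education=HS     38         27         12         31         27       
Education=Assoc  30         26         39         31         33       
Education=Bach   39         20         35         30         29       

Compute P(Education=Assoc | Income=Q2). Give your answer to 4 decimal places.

Total with Income=Q2: 8 + 27 + 26 + 20 = 81.
P(Education=Assoc | Income=Q2) = 26/81 = 0.3210.

0.3210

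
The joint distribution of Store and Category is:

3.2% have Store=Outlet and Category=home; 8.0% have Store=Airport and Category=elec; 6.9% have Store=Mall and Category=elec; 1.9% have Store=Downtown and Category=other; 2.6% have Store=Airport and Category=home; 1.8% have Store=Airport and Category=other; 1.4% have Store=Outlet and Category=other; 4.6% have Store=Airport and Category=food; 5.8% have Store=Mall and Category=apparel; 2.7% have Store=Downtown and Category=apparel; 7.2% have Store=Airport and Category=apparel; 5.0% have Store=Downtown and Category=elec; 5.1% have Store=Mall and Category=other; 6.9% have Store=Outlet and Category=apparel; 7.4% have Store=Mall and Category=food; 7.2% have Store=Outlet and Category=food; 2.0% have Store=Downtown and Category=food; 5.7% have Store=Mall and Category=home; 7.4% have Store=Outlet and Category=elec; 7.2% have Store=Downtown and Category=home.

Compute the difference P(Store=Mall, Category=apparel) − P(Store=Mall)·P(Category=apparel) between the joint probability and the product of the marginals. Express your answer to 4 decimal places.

-0.0118

P(Store=Mall) = 0.074 + 0.058 + 0.069 + 0.057 + 0.051 = 0.309.
P(Category=apparel) = 0.027 + 0.058 + 0.072 + 0.069 = 0.226.
P(Store=Mall, Category=apparel) − P(Store=Mall)P(Category=apparel) = 0.058 − 0.309×0.226 = -0.0118.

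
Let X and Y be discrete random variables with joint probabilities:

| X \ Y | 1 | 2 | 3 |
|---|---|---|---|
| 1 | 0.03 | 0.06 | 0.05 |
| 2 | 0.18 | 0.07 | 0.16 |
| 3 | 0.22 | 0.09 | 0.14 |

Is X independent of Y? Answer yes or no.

P(X=1) = 0.14 and P(Y=1) = 0.43, so their product is 0.0602, but P(X=1, Y=1) = 0.03. Since these differ, X and Y are not independent.

no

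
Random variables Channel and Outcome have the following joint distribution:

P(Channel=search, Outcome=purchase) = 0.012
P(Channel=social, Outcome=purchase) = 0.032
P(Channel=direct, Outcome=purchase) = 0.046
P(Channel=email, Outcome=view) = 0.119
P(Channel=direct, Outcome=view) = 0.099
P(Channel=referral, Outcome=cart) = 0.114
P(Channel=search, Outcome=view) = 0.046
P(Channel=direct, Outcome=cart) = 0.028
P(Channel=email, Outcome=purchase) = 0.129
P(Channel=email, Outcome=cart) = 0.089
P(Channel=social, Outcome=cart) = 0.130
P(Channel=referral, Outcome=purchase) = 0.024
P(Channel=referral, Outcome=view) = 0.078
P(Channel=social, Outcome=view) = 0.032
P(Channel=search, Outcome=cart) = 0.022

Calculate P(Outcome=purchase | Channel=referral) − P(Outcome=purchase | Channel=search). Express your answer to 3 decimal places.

-0.039

P(Channel=referral) = 0.078 + 0.114 + 0.024 = 0.216; P(Outcome=purchase | Channel=referral) = 0.024/0.216 = 0.1111.
P(Channel=search) = 0.046 + 0.022 + 0.012 = 0.080; P(Outcome=purchase | Channel=search) = 0.012/0.080 = 0.1500.
Difference = -0.039.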